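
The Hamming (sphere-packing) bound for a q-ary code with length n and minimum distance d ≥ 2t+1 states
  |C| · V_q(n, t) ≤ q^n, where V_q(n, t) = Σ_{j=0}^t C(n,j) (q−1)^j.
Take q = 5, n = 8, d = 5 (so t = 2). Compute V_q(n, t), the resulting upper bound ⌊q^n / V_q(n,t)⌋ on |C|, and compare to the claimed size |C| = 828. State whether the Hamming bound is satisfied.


V_q(n, t) = 481, q^n = 390625, Hamming bound = 812, |C| = 828 > bound (violated).

Step 1: Compute V_q(n, t) = Σ_{j=0}^2 C(n, j) (q−1)^j.
  j = 0: C(8,0)·(4)^0 = 1·1 = 1.
  j = 1: C(8,1)·(4)^1 = 8·4 = 32.
  j = 2: C(8,2)·(4)^2 = 28·16 = 448.
  V_q(n, t) = 1 + 32 + 448 = 481.
Step 2: q^n = 5^8 = 390625.
Step 3: Hamming bound ⌊q^n / V_q(n,t)⌋ = ⌊390625/481⌋ = 812.
Step 4: Compare |C| = 828 to 812: violated.
The claimed |C| lies above the Hamming bound, so no 5-ary code of length 8 with d ≥ 5 can have 828 codewords.


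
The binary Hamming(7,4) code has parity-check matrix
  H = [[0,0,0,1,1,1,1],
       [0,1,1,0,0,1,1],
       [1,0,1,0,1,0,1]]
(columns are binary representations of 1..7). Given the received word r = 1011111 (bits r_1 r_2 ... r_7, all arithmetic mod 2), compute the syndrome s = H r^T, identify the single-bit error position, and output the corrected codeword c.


s = (0, 1, 0)^T, error position = 2, corrected codeword c = 1111111

Compute s = H r^T mod 2 one row at a time:
  s_1 = 1 + 1 + 1 + 1 = 4 ≡ 0 (mod 2).
  s_2 = 0 + 1 + 1 + 1 = 3 ≡ 1 (mod 2).
  s_3 = 1 + 1 + 1 + 1 = 4 ≡ 0 (mod 2).
s = (0, 1, 0)^T — this equals column 2 of H (binary 010), so error is at position 2.
Correct: flip bit 2 of r = 1011111 to get c = 1111111.


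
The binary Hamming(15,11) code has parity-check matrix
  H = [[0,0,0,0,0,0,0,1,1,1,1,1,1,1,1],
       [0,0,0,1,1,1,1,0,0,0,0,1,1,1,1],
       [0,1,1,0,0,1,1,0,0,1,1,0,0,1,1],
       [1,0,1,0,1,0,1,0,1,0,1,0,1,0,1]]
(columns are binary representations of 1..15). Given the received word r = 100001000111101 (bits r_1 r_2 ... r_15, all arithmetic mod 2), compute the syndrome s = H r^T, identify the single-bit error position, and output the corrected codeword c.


s = (1, 0, 0, 0)^T, error position = 8, corrected codeword c = 100001010111101

Compute s = H r^T mod 2 one row at a time:
  s_1 = 0 + 0 + 1 + 1 + 1 + 1 + 0 + 1 = 5 ≡ 1 (mod 2).
  s_2 = 0 + 0 + 1 + 0 + 1 + 1 + 0 + 1 = 4 ≡ 0 (mod 2).
  s_3 = 0 + 0 + 1 + 0 + 1 + 1 + 0 + 1 = 4 ≡ 0 (mod 2).
  s_4 = 1 + 0 + 0 + 0 + 0 + 1 + 1 + 1 = 4 ≡ 0 (mod 2).
s = (1, 0, 0, 0)^T — this equals column 8 of H (binary 1000), so error is at position 8.
Correct: flip bit 8 of r = 100001000111101 to get c = 100001010111101.


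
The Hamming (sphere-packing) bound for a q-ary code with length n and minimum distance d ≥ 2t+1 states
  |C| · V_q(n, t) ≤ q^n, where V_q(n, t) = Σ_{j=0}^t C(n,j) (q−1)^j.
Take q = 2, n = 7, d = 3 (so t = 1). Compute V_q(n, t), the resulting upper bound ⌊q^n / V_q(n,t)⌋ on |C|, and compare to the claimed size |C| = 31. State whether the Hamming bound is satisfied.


V_q(n, t) = 8, q^n = 128, Hamming bound = 16, |C| = 31 > bound (violated).

Step 1: Compute V_q(n, t) = Σ_{j=0}^1 C(n, j) (q−1)^j.
  j = 0: C(7,0)·(1)^0 = 1·1 = 1.
  j = 1: C(7,1)·(1)^1 = 7·1 = 7.
  V_q(n, t) = 1 + 7 = 8.
Step 2: q^n = 2^7 = 128.
Step 3: Hamming bound ⌊q^n / V_q(n,t)⌋ = ⌊128/8⌋ = 16.
Step 4: Compare |C| = 31 to 16: violated.
The claimed |C| lies above the Hamming bound, so no 2-ary code of length 7 with d ≥ 3 can have 31 codewords.


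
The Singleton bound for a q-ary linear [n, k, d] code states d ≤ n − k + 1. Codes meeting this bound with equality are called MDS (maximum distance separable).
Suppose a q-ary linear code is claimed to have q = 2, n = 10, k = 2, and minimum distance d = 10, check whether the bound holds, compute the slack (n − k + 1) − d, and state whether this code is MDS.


Singleton RHS = n − k + 1 = 9, slack = -1, bound violated (no such code; not MDS).

Singleton bound: d ≤ n − k + 1.
Here n = 10, k = 2, so n − k + 1 = 9.
Given d = 10, check d ≤ 9: NO.
Slack = (n − k + 1) − d = -1.
The slack is negative: d = 10 exceeds n − k + 1 = 9 by 1, so the Singleton bound is violated and no linear [10, 2, 10]_2 code can exist. In particular it is not MDS (MDS requires d = n − k + 1 exactly).
Description: the claimed parameters are [10, 2, 10]_2; such a code would be impossible (violates the Singleton bound).


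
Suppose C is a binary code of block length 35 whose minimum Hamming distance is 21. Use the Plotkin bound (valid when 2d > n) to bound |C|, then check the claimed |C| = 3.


Plotkin bound M ≤ 6; given |C| = 3 ≤ bound (satisfied).

Check applicability: 2d = 42, n = 35.
2d − n = 7 > 0, so Plotkin applies.
Compute d/(2d−n) = 21/7 ≈ 3.0000.
⌊d/(2d−n)⌋ = 3.
Plotkin bound: M ≤ 2·3 = 6.
Given |C| = 3, check: satisfied.
This |C| is below the Plotkin bound.


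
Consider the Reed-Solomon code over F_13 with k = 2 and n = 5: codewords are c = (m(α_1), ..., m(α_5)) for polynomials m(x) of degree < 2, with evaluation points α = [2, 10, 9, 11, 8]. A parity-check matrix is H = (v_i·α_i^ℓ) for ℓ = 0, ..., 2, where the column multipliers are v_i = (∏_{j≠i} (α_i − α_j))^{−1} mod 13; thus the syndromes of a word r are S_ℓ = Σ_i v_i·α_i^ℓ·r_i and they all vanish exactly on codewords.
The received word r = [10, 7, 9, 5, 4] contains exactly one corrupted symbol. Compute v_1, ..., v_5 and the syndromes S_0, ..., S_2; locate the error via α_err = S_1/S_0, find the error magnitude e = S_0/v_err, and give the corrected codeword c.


S = (2, 3, 11), error at position 5, error magnitude e = 6, c = [10, 7, 9, 5, 11].

Step 1: column multipliers v_i = (∏_{j≠i}(α_i − α_j))^{−1} mod 13.
  i = 1 (α = 2): (2−10)(2−9)(2−11)(2−8) = (−8)·(−7)·(−9)·(−6) = 3024 ≡ 8, so v_1 = 8^{−1} = 5 (mod 13).
  i = 2 (α = 10): (10−2)(10−9)(10−11)(10−8) = 8·1·(−1)·2 = −16 ≡ 10, so v_2 = 10^{−1} = 4 (mod 13).
  i = 3 (α = 9): (9−2)(9−10)(9−11)(9−8) = 7·(−1)·(−2)·1 = 14 ≡ 1, so v_3 = 1^{−1} = 1 (mod 13).
  i = 4 (α = 11): (11−2)(11−10)(11−9)(11−8) = 9·1·2·3 = 54 ≡ 2, so v_4 = 2^{−1} = 7 (mod 13).
  i = 5 (α = 8): (8−2)(8−10)(8−9)(8−11) = 6·(−2)·(−1)·(−3) = −36 ≡ 3, so v_5 = 3^{−1} = 9 (mod 13).
  v = [5, 4, 1, 7, 9].
Step 2: syndromes of r = [10, 7, 9, 5, 4] (all sums mod 13).
  S_0 = Σ v_i r_i = 5·10 + 4·7 + 1·9 + 7·5 + 9·4 = 158 ≡ 2.
  S_1 = Σ v_i α_i r_i = 5·2·10 + 4·10·7 + 1·9·9 + 7·11·5 + 9·8·4 = 1134 ≡ 3.
  α_i^2 mod 13 = [4, 9, 3, 4, 12].
  S_2 = Σ v_i α_i^2 r_i = 5·4·10 + 4·9·7 + 1·3·9 + 7·4·5 + 9·12·4 = 1051 ≡ 11.
  S = (2, 3, 11) ≠ 0, so r is not a codeword (an error is present).
Step 3: locate the error. For a single error e at position i, S_ℓ = v_i·e·α_i^ℓ, so α_err = S_1/S_0.
  S_0^{−1} = 2^{−1} = 7 (mod 13), so α_err = 3·7 = 21 ≡ 8 = α_5. Error position i = 5.
  Consistency check: S_2/S_1 = 11·9 = 99 ≡ 8 = α_err ✓ (single-error assumption holds).
Step 4: error magnitude e = S_0/v_5 = S_0·∏_{j≠5}(α_5 − α_j) = 2·3 = 6 ≡ 6 (mod 13).
Step 5: correct position 5: c_5 = r_5 − e = 4 − 6 ≡ 11 (mod 13). Hence c = [10, 7, 9, 5, 11].
  Check: interpolating c through the α_i gives m(x) = 1 + 11·x (degree < 2) with m(α_i) = c_i for every i, so c is indeed a codeword.


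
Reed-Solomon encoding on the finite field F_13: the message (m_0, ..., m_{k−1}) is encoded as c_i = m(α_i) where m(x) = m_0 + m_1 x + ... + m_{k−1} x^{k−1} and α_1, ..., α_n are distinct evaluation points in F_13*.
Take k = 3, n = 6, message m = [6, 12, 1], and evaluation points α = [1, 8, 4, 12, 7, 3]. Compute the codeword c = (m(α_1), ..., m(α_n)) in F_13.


c = [6, 10, 5, 8, 9, 12]

Message polynomial: m(x) = 6 + 12·x + 1·x^2 (mod 13).
For each evaluation point α_i, compute m(α_i) mod 13:
  α_1 = 1: Horner steps 1 → 0 → 6, so m(1) = 6.
  α_2 = 8: Horner steps 1 → 7 → 10, so m(8) = 10.
  α_3 = 4: Horner steps 1 → 3 → 5, so m(4) = 5.
  α_4 = 12: Horner steps 1 → 11 → 8, so m(12) = 8.
  α_5 = 7: Horner steps 1 → 6 → 9, so m(7) = 9.
  α_6 = 3: Horner steps 1 → 2 → 12, so m(3) = 12.
Codeword c = [6, 10, 5, 8, 9, 12] ∈ F_13^6.


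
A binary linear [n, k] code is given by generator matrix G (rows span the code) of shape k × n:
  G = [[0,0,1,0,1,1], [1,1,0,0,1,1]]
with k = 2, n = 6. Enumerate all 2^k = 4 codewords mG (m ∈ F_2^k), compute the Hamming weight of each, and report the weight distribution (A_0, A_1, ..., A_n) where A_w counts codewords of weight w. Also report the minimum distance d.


Weight distribution: A_0 = 1, A_3 = 2, A_4 = 1. Minimum distance d = 3.

Enumerate all 2^2 = 4 messages m ∈ F_2^2.
For each, compute codeword c = mG in F_2^6, then tally its weight.
  m = 00 → c = 000000, weight = 0.
  m = 10 → c = 001011, weight = 3.
  m = 01 → c = 110011, weight = 4.
  m = 11 → c = 111000, weight = 3.
Tally weights:
  weight 0: 1 codewords.
  weight 3: 2 codewords.
  weight 4: 1 codewords.
Minimum distance d = smallest w > 0 with A_w > 0 = 3.
Sanity: Σ A_w = 4 = 2^2 = 4 ✓.


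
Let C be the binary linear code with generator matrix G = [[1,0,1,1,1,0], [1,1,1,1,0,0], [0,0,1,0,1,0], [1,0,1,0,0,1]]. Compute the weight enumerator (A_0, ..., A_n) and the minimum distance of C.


Weight distribution: A_0 = 1, A_2 = 4, A_3 = 6, A_4 = 3, A_5 = 2. Minimum distance d = 2.

Enumerate all 2^4 = 16 messages m ∈ F_2^4.
For each, compute codeword c = mG in F_2^6, then tally its weight.
  m = 0000 → c = 000000, weight = 0.
  m = 1000 → c = 101110, weight = 4.
  m = 0100 → c = 111100, weight = 4.
  m = 1100 → c = 010010, weight = 2.
  m = 0010 → c = 001010, weight = 2.
  m = 1010 → c = 100100, weight = 2.
  m = 0110 → c = 110110, weight = 4.
  m = 1110 → c = 011000, weight = 2.
  m = 0001 → c = 101001, weight = 3.
  m = 1001 → c = 000111, weight = 3.
  m = 0101 → c = 010101, weight = 3.
  m = 1101 → c = 111011, weight = 5.
  m = 0011 → c = 100011, weight = 3.
  m = 1011 → c = 001101, weight = 3.
  m = 0111 → c = 011111, weight = 5.
  m = 1111 → c = 110001, weight = 3.
Tally weights:
  weight 0: 1 codewords.
  weight 2: 4 codewords.
  weight 3: 6 codewords.
  weight 4: 3 codewords.
  weight 5: 2 codewords.
Minimum distance d = smallest w > 0 with A_w > 0 = 2.
Sanity: Σ A_w = 16 = 2^4 = 16 ✓.


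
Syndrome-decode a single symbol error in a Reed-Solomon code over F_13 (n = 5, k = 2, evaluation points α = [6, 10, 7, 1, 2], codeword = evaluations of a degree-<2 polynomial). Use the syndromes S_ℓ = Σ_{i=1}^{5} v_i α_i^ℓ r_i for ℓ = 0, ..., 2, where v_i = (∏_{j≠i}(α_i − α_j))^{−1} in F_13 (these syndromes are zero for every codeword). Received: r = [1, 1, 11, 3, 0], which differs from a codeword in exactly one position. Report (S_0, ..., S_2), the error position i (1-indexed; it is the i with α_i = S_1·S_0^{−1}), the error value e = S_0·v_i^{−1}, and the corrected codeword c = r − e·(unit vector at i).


S = (2, 7, 5), error at position 2, error magnitude e = 12, c = [1, 2, 11, 3, 0].

Step 1: column multipliers v_i = (∏_{j≠i}(α_i − α_j))^{−1} mod 13.
  i = 1 (α = 6): (6−10)(6−7)(6−1)(6−2) = (−4)·(−1)·5·4 = 80 ≡ 2, so v_1 = 2^{−1} = 7 (mod 13).
  i = 2 (α = 10): (10−6)(10−7)(10−1)(10−2) = 4·3·9·8 = 864 ≡ 6, so v_2 = 6^{−1} = 11 (mod 13).
  i = 3 (α = 7): (7−6)(7−10)(7−1)(7−2) = 1·(−3)·6·5 = −90 ≡ 1, so v_3 = 1^{−1} = 1 (mod 13).
  i = 4 (α = 1): (1−6)(1−10)(1−7)(1−2) = (−5)·(−9)·(−6)·(−1) = 270 ≡ 10, so v_4 = 10^{−1} = 4 (mod 13).
  i = 5 (α = 2): (2−6)(2−10)(2−7)(2−1) = (−4)·(−8)·(−5)·1 = −160 ≡ 9, so v_5 = 9^{−1} = 3 (mod 13).
  v = [7, 11, 1, 4, 3].
Step 2: syndromes of r = [1, 1, 11, 3, 0] (all sums mod 13).
  S_0 = Σ v_i r_i = 7·1 + 11·1 + 1·11 + 4·3 + 3·0 = 41 ≡ 2.
  S_1 = Σ v_i α_i r_i = 7·6·1 + 11·10·1 + 1·7·11 + 4·1·3 + 3·2·0 = 241 ≡ 7.
  α_i^2 mod 13 = [10, 9, 10, 1, 4].
  S_2 = Σ v_i α_i^2 r_i = 7·10·1 + 11·9·1 + 1·10·11 + 4·1·3 + 3·4·0 = 291 ≡ 5.
  S = (2, 7, 5) ≠ 0, so r is not a codeword (an error is present).
Step 3: locate the error. For a single error e at position i, S_ℓ = v_i·e·α_i^ℓ, so α_err = S_1/S_0.
  S_0^{−1} = 2^{−1} = 7 (mod 13), so α_err = 7·7 = 49 ≡ 10 = α_2. Error position i = 2.
  Consistency check: S_2/S_1 = 5·2 = 10 ≡ 10 = α_err ✓ (single-error assumption holds).
Step 4: error magnitude e = S_0/v_2 = S_0·∏_{j≠2}(α_2 − α_j) = 2·6 = 12 ≡ 12 (mod 13).
Step 5: correct position 2: c_2 = r_2 − e = 1 − 12 ≡ 2 (mod 13). Hence c = [1, 2, 11, 3, 0].
  Check: interpolating c through the α_i gives m(x) = 6 + 10·x (degree < 2) with m(α_i) = c_i for every i, so c is indeed a codeword.


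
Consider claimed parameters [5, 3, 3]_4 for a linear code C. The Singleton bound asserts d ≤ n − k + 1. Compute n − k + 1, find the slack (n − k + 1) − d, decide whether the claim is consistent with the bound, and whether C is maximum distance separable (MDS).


Singleton RHS = n − k + 1 = 3, slack = 0, bound satisfied, MDS.

Singleton bound: d ≤ n − k + 1.
Here n = 5, k = 3, so n − k + 1 = 3.
Given d = 3, check d ≤ 3: YES.
Slack = (n − k + 1) − d = 0.
The code is MDS (slack = 0).
Description: the claimed parameters are [5, 3, 3]_4; such a code would be MDS (meets Singleton bound).


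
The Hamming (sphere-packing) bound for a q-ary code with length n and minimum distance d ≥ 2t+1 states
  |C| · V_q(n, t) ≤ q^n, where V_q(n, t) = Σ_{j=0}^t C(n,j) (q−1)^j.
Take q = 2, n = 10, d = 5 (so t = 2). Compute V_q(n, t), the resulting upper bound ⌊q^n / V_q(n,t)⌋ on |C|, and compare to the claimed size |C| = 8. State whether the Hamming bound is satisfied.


V_q(n, t) = 56, q^n = 1024, Hamming bound = 18, |C| = 8 ≤ bound (satisfied).

Step 1: Compute V_q(n, t) = Σ_{j=0}^2 C(n, j) (q−1)^j.
  j = 0: C(10,0)·(1)^0 = 1·1 = 1.
  j = 1: C(10,1)·(1)^1 = 10·1 = 10.
  j = 2: C(10,2)·(1)^2 = 45·1 = 45.
  V_q(n, t) = 1 + 10 + 45 = 56.
Step 2: q^n = 2^10 = 1024.
Step 3: Hamming bound ⌊q^n / V_q(n,t)⌋ = ⌊1024/56⌋ = 18.
Step 4: Compare |C| = 8 to 18: satisfied.
The claimed |C| lies below the Hamming bound.


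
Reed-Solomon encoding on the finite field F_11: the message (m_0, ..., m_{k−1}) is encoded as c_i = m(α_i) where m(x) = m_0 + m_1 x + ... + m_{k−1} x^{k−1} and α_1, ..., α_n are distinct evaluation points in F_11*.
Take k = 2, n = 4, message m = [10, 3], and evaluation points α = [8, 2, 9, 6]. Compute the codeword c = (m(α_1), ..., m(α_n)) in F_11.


c = [1, 5, 4, 6]

Message polynomial: m(x) = 10 + 3·x (mod 11).
For each evaluation point α_i, compute m(α_i) mod 11:
  α_1 = 8: Horner steps 3 → 1, so m(8) = 1.
  α_2 = 2: Horner steps 3 → 5, so m(2) = 5.
  α_3 = 9: Horner steps 3 → 4, so m(9) = 4.
  α_4 = 6: Horner steps 3 → 6, so m(6) = 6.
Codeword c = [1, 5, 4, 6] ∈ F_11^4.


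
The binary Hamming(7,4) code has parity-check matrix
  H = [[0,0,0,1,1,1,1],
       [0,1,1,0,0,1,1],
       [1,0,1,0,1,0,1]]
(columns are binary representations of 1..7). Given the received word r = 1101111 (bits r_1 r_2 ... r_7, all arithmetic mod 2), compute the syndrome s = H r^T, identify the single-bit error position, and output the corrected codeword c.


s = (0, 1, 1)^T, error position = 3, corrected codeword c = 1111111

Compute s = H r^T mod 2 one row at a time:
  s_1 = 1 + 1 + 1 + 1 = 4 ≡ 0 (mod 2).
  s_2 = 1 + 0 + 1 + 1 = 3 ≡ 1 (mod 2).
  s_3 = 1 + 0 + 1 + 1 = 3 ≡ 1 (mod 2).
s = (0, 1, 1)^T — this equals column 3 of H (binary 011), so error is at position 3.
Correct: flip bit 3 of r = 1101111 to get c = 1111111.


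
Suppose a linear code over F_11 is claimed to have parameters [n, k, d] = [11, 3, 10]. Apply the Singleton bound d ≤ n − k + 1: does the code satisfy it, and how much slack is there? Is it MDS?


Singleton RHS = n − k + 1 = 9, slack = -1, bound violated (no such code; not MDS).

Singleton bound: d ≤ n − k + 1.
Here n = 11, k = 3, so n − k + 1 = 9.
Given d = 10, check d ≤ 9: NO.
Slack = (n − k + 1) − d = -1.
The slack is negative: d = 10 exceeds n − k + 1 = 9 by 1, so the Singleton bound is violated and no linear [11, 3, 10]_11 code can exist. In particular it is not MDS (MDS requires d = n − k + 1 exactly).
Description: the claimed parameters are [11, 3, 10]_11; such a code would be impossible (violates the Singleton bound).


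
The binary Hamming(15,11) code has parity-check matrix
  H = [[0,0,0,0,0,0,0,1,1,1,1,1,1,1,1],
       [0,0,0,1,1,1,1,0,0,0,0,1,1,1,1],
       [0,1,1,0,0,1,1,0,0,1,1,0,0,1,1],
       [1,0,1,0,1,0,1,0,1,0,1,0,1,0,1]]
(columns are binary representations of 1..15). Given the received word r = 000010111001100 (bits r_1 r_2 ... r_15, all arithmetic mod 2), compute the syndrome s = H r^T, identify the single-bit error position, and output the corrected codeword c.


s = (0, 0, 1, 0)^T, error position = 2, corrected codeword c = 010010111001100

Compute s = H r^T mod 2 one row at a time:
  s_1 = 1 + 1 + 0 + 0 + 1 + 1 + 0 + 0 = 4 ≡ 0 (mod 2).
  s_2 = 0 + 1 + 0 + 1 + 1 + 1 + 0 + 0 = 4 ≡ 0 (mod 2).
  s_3 = 0 + 0 + 0 + 1 + 0 + 0 + 0 + 0 = 1 ≡ 1 (mod 2).
  s_4 = 0 + 0 + 1 + 1 + 1 + 0 + 1 + 0 = 4 ≡ 0 (mod 2).
s = (0, 0, 1, 0)^T — this equals column 2 of H (binary 0010), so error is at position 2.
Correct: flip bit 2 of r = 000010111001100 to get c = 010010111001100.


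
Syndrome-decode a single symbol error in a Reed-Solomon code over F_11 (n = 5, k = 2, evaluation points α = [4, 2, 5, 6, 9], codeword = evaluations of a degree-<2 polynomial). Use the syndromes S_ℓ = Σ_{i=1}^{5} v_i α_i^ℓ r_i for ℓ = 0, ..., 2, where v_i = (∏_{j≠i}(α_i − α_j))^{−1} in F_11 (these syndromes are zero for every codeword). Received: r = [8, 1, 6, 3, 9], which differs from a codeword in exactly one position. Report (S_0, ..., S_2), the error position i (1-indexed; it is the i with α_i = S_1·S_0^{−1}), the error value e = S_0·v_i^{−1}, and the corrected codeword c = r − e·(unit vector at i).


S = (6, 3, 7), error at position 4, error magnitude e = 10, c = [8, 1, 6, 4, 9].

Step 1: column multipliers v_i = (∏_{j≠i}(α_i − α_j))^{−1} mod 11.
  i = 1 (α = 4): (4−2)(4−5)(4−6)(4−9) = 2·(−1)·(−2)·(−5) = −20 ≡ 2, so v_1 = 2^{−1} = 6 (mod 11).
  i = 2 (α = 2): (2−4)(2−5)(2−6)(2−9) = (−2)·(−3)·(−4)·(−7) = 168 ≡ 3, so v_2 = 3^{−1} = 4 (mod 11).
  i = 3 (α = 5): (5−4)(5−2)(5−6)(5−9) = 1·3·(−1)·(−4) = 12 ≡ 1, so v_3 = 1^{−1} = 1 (mod 11).
  i = 4 (α = 6): (6−4)(6−2)(6−5)(6−9) = 2·4·1·(−3) = −24 ≡ 9, so v_4 = 9^{−1} = 5 (mod 11).
  i = 5 (α = 9): (9−4)(9−2)(9−5)(9−6) = 5·7·4·3 = 420 ≡ 2, so v_5 = 2^{−1} = 6 (mod 11).
  v = [6, 4, 1, 5, 6].
Step 2: syndromes of r = [8, 1, 6, 3, 9] (all sums mod 11).
  S_0 = Σ v_i r_i = 6·8 + 4·1 + 1·6 + 5·3 + 6·9 = 127 ≡ 6.
  S_1 = Σ v_i α_i r_i = 6·4·8 + 4·2·1 + 1·5·6 + 5·6·3 + 6·9·9 = 806 ≡ 3.
  α_i^2 mod 11 = [5, 4, 3, 3, 4].
  S_2 = Σ v_i α_i^2 r_i = 6·5·8 + 4·4·1 + 1·3·6 + 5·3·3 + 6·4·9 = 535 ≡ 7.
  S = (6, 3, 7) ≠ 0, so r is not a codeword (an error is present).
Step 3: locate the error. For a single error e at position i, S_ℓ = v_i·e·α_i^ℓ, so α_err = S_1/S_0.
  S_0^{−1} = 6^{−1} = 2 (mod 11), so α_err = 3·2 = 6 ≡ 6 = α_4. Error position i = 4.
  Consistency check: S_2/S_1 = 7·4 = 28 ≡ 6 = α_err ✓ (single-error assumption holds).
Step 4: error magnitude e = S_0/v_4 = S_0·∏_{j≠4}(α_4 − α_j) = 6·9 = 54 ≡ 10 (mod 11).
Step 5: correct position 4: c_4 = r_4 − e = 3 − 10 ≡ 4 (mod 11). Hence c = [8, 1, 6, 4, 9].
  Check: interpolating c through the α_i gives m(x) = 5 + 9·x (degree < 2) with m(α_i) = c_i for every i, so c is indeed a codeword.


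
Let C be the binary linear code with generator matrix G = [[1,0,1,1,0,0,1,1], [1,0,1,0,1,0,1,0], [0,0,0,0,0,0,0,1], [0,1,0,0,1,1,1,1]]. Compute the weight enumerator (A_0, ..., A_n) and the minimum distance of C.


Weight distribution: A_0 = 1, A_1 = 1, A_2 = 1, A_3 = 1, A_4 = 5, A_5 = 5, A_6 = 1, A_7 = 1. Minimum distance d = 1.

Enumerate all 2^4 = 16 messages m ∈ F_2^4.
For each, compute codeword c = mG in F_2^8, then tally its weight.
  m = 0000 → c = 00000000, weight = 0.
  m = 1000 → c = 10110011, weight = 5.
  m = 0100 → c = 10101010, weight = 4.
  m = 1100 → c = 00011001, weight = 3.
  m = 0010 → c = 00000001, weight = 1.
  m = 1010 → c = 10110010, weight = 4.
  m = 0110 → c = 10101011, weight = 5.
  m = 1110 → c = 00011000, weight = 2.
  m = 0001 → c = 01001111, weight = 5.
  m = 1001 → c = 11111100, weight = 6.
  m = 0101 → c = 11100101, weight = 5.
  m = 1101 → c = 01010110, weight = 4.
  m = 0011 → c = 01001110, weight = 4.
  m = 1011 → c = 11111101, weight = 7.
  m = 0111 → c = 11100100, weight = 4.
  m = 1111 → c = 01010111, weight = 5.
Tally weights:
  weight 0: 1 codewords.
  weight 1: 1 codewords.
  weight 2: 1 codewords.
  weight 3: 1 codewords.
  weight 4: 5 codewords.
  weight 5: 5 codewords.
  weight 6: 1 codewords.
  weight 7: 1 codewords.
Minimum distance d = smallest w > 0 with A_w > 0 = 1.
Sanity: Σ A_w = 16 = 2^4 = 16 ✓.


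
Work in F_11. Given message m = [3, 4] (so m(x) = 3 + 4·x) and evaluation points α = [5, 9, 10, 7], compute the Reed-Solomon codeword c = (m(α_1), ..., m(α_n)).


c = [1, 6, 10, 9]

Message polynomial: m(x) = 3 + 4·x (mod 11).
For each evaluation point α_i, compute m(α_i) mod 11:
  α_1 = 5: Horner steps 4 → 1, so m(5) = 1.
  α_2 = 9: Horner steps 4 → 6, so m(9) = 6.
  α_3 = 10: Horner steps 4 → 10, so m(10) = 10.
  α_4 = 7: Horner steps 4 → 9, so m(7) = 9.
Codeword c = [1, 6, 10, 9] ∈ F_11^4.


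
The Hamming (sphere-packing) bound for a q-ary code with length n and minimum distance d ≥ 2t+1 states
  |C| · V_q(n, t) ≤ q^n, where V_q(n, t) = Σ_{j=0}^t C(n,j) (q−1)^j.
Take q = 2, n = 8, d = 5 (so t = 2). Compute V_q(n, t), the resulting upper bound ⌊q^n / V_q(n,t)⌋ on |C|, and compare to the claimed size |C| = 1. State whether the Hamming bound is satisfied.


V_q(n, t) = 37, q^n = 256, Hamming bound = 6, |C| = 1 ≤ bound (satisfied).

Step 1: Compute V_q(n, t) = Σ_{j=0}^2 C(n, j) (q−1)^j.
  j = 0: C(8,0)·(1)^0 = 1·1 = 1.
  j = 1: C(8,1)·(1)^1 = 8·1 = 8.
  j = 2: C(8,2)·(1)^2 = 28·1 = 28.
  V_q(n, t) = 1 + 8 + 28 = 37.
Step 2: q^n = 2^8 = 256.
Step 3: Hamming bound ⌊q^n / V_q(n,t)⌋ = ⌊256/37⌋ = 6.
Step 4: Compare |C| = 1 to 6: satisfied.
The claimed |C| lies below the Hamming bound.


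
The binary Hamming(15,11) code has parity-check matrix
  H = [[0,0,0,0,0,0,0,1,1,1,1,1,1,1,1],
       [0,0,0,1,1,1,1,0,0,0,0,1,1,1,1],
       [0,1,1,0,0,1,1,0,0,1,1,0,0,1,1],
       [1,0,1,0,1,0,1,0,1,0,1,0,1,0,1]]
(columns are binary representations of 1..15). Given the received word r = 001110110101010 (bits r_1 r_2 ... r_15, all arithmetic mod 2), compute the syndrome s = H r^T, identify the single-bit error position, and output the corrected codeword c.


s = (0, 1, 0, 1)^T, error position = 5, corrected codeword c = 001100110101010

Compute s = H r^T mod 2 one row at a time:
  s_1 = 1 + 0 + 1 + 0 + 1 + 0 + 1 + 0 = 4 ≡ 0 (mod 2).
  s_2 = 1 + 1 + 0 + 1 + 1 + 0 + 1 + 0 = 5 ≡ 1 (mod 2).
  s_3 = 0 + 1 + 0 + 1 + 1 + 0 + 1 + 0 = 4 ≡ 0 (mod 2).
  s_4 = 0 + 1 + 1 + 1 + 0 + 0 + 0 + 0 = 3 ≡ 1 (mod 2).
s = (0, 1, 0, 1)^T — this equals column 5 of H (binary 0101), so error is at position 5.
Correct: flip bit 5 of r = 001110110101010 to get c = 001100110101010.


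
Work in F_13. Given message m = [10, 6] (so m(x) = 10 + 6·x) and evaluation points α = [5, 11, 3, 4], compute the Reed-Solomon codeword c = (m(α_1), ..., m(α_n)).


c = [1, 11, 2, 8]

Message polynomial: m(x) = 10 + 6·x (mod 13).
For each evaluation point α_i, compute m(α_i) mod 13:
  α_1 = 5: Horner steps 6 → 1, so m(5) = 1.
  α_2 = 11: Horner steps 6 → 11, so m(11) = 11.
  α_3 = 3: Horner steps 6 → 2, so m(3) = 2.
  α_4 = 4: Horner steps 6 → 8, so m(4) = 8.
Codeword c = [1, 11, 2, 8] ∈ F_13^4.


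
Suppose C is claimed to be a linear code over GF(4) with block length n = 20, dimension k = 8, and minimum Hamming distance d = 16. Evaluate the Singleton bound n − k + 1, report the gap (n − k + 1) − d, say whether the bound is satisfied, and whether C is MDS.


Singleton RHS = n − k + 1 = 13, slack = -3, bound violated (no such code; not MDS).

Singleton bound: d ≤ n − k + 1.
Here n = 20, k = 8, so n − k + 1 = 13.
Given d = 16, check d ≤ 13: NO.
Slack = (n − k + 1) − d = -3.
The slack is negative: d = 16 exceeds n − k + 1 = 13 by 3, so the Singleton bound is violated and no linear [20, 8, 16]_4 code can exist. In particular it is not MDS (MDS requires d = n − k + 1 exactly).
Description: the claimed parameters are [20, 8, 16]_4; such a code would be impossible (violates the Singleton bound).


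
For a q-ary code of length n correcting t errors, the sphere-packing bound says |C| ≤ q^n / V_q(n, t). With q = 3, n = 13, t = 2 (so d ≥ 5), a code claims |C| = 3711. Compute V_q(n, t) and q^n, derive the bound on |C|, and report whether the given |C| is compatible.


V_q(n, t) = 339, q^n = 1594323, Hamming bound = 4703, |C| = 3711 ≤ bound (satisfied).

Step 1: Compute V_q(n, t) = Σ_{j=0}^2 C(n, j) (q−1)^j.
  j = 0: C(13,0)·(2)^0 = 1·1 = 1.
  j = 1: C(13,1)·(2)^1 = 13·2 = 26.
  j = 2: C(13,2)·(2)^2 = 78·4 = 312.
  V_q(n, t) = 1 + 26 + 312 = 339.
Step 2: q^n = 3^13 = 1594323.
Step 3: Hamming bound ⌊q^n / V_q(n,t)⌋ = ⌊1594323/339⌋ = 4703.
Step 4: Compare |C| = 3711 to 4703: satisfied.
The claimed |C| lies below the Hamming bound.


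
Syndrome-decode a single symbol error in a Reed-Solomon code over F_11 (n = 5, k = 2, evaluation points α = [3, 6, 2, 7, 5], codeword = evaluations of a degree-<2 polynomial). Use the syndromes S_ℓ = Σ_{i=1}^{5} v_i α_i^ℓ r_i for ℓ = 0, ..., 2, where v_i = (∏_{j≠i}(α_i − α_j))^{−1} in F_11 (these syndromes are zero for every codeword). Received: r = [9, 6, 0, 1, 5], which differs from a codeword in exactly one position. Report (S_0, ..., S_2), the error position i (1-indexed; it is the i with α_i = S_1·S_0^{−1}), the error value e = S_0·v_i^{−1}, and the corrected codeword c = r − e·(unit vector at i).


S = (8, 4, 2), error at position 2, error magnitude e = 3, c = [9, 3, 0, 1, 5].

Step 1: column multipliers v_i = (∏_{j≠i}(α_i − α_j))^{−1} mod 11.
  i = 1 (α = 3): (3−6)(3−2)(3−7)(3−5) = (−3)·1·(−4)·(−2) = −24 ≡ 9, so v_1 = 9^{−1} = 5 (mod 11).
  i = 2 (α = 6): (6−3)(6−2)(6−7)(6−5) = 3·4·(−1)·1 = −12 ≡ 10, so v_2 = 10^{−1} = 10 (mod 11).
  i = 3 (α = 2): (2−3)(2−6)(2−7)(2−5) = (−1)·(−4)·(−5)·(−3) = 60 ≡ 5, so v_3 = 5^{−1} = 9 (mod 11).
  i = 4 (α = 7): (7−3)(7−6)(7−2)(7−5) = 4·1·5·2 = 40 ≡ 7, so v_4 = 7^{−1} = 8 (mod 11).
  i = 5 (α = 5): (5−3)(5−6)(5−2)(5−7) = 2·(−1)·3·(−2) = 12 ≡ 1, so v_5 = 1^{−1} = 1 (mod 11).
  v = [5, 10, 9, 8, 1].
Step 2: syndromes of r = [9, 6, 0, 1, 5] (all sums mod 11).
  S_0 = Σ v_i r_i = 5·9 + 10·6 + 9·0 + 8·1 + 1·5 = 118 ≡ 8.
  S_1 = Σ v_i α_i r_i = 5·3·9 + 10·6·6 + 9·2·0 + 8·7·1 + 1·5·5 = 576 ≡ 4.
  α_i^2 mod 11 = [9, 3, 4, 5, 3].
  S_2 = Σ v_i α_i^2 r_i = 5·9·9 + 10·3·6 + 9·4·0 + 8·5·1 + 1·3·5 = 640 ≡ 2.
  S = (8, 4, 2) ≠ 0, so r is not a codeword (an error is present).
Step 3: locate the error. For a single error e at position i, S_ℓ = v_i·e·α_i^ℓ, so α_err = S_1/S_0.
  S_0^{−1} = 8^{−1} = 7 (mod 11), so α_err = 4·7 = 28 ≡ 6 = α_2. Error position i = 2.
  Consistency check: S_2/S_1 = 2·3 = 6 ≡ 6 = α_err ✓ (single-error assumption holds).
Step 4: error magnitude e = S_0/v_2 = S_0·∏_{j≠2}(α_2 − α_j) = 8·10 = 80 ≡ 3 (mod 11).
Step 5: correct position 2: c_2 = r_2 − e = 6 − 3 ≡ 3 (mod 11). Hence c = [9, 3, 0, 1, 5].
  Check: interpolating c through the α_i gives m(x) = 4 + 9·x (degree < 2) with m(α_i) = c_i for every i, so c is indeed a codeword.


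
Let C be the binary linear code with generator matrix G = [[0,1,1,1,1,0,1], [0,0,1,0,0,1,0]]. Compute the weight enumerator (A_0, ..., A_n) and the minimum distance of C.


Weight distribution: A_0 = 1, A_2 = 1, A_5 = 2. Minimum distance d = 2.

Enumerate all 2^2 = 4 messages m ∈ F_2^2.
For each, compute codeword c = mG in F_2^7, then tally its weight.
  m = 00 → c = 0000000, weight = 0.
  m = 10 → c = 0111101, weight = 5.
  m = 01 → c = 0010010, weight = 2.
  m = 11 → c = 0101111, weight = 5.
Tally weights:
  weight 0: 1 codewords.
  weight 2: 1 codewords.
  weight 5: 2 codewords.
Minimum distance d = smallest w > 0 with A_w > 0 = 2.
Sanity: Σ A_w = 4 = 2^2 = 4 ✓.


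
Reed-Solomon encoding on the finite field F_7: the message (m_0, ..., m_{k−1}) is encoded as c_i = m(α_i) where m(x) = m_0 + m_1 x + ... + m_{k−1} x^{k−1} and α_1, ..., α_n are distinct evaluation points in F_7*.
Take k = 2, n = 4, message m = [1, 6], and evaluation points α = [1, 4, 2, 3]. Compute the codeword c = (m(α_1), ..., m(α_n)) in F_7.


c = [0, 4, 6, 5]

Message polynomial: m(x) = 1 + 6·x (mod 7).
For each evaluation point α_i, compute m(α_i) mod 7:
  α_1 = 1: Horner steps 6 → 0, so m(1) = 0.
  α_2 = 4: Horner steps 6 → 4, so m(4) = 4.
  α_3 = 2: Horner steps 6 → 6, so m(2) = 6.
  α_4 = 3: Horner steps 6 → 5, so m(3) = 5.
Codeword c = [0, 4, 6, 5] ∈ F_7^4.


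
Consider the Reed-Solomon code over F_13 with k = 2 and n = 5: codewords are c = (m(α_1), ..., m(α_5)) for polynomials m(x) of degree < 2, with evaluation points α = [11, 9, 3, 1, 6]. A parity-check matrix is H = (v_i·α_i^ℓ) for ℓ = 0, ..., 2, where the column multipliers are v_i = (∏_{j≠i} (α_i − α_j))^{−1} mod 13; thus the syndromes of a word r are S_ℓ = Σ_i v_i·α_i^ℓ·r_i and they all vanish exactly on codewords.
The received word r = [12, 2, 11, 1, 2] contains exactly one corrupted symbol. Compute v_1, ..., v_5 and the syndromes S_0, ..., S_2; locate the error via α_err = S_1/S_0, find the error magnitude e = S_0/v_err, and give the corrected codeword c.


S = (7, 3, 5), error at position 5, error magnitude e = 2, c = [12, 2, 11, 1, 0].

Step 1: column multipliers v_i = (∏_{j≠i}(α_i − α_j))^{−1} mod 13.
  i = 1 (α = 11): (11−9)(11−3)(11−1)(11−6) = 2·8·10·5 = 800 ≡ 7, so v_1 = 7^{−1} = 2 (mod 13).
  i = 2 (α = 9): (9−11)(9−3)(9−1)(9−6) = (−2)·6·8·3 = −288 ≡ 11, so v_2 = 11^{−1} = 6 (mod 13).
  i = 3 (α = 3): (3−11)(3−9)(3−1)(3−6) = (−8)·(−6)·2·(−3) = −288 ≡ 11, so v_3 = 11^{−1} = 6 (mod 13).
  i = 4 (α = 1): (1−11)(1−9)(1−3)(1−6) = (−10)·(−8)·(−2)·(−5) = 800 ≡ 7, so v_4 = 7^{−1} = 2 (mod 13).
  i = 5 (α = 6): (6−11)(6−9)(6−3)(6−1) = (−5)·(−3)·3·5 = 225 ≡ 4, so v_5 = 4^{−1} = 10 (mod 13).
  v = [2, 6, 6, 2, 10].
Step 2: syndromes of r = [12, 2, 11, 1, 2] (all sums mod 13).
  S_0 = Σ v_i r_i = 2·12 + 6·2 + 6·11 + 2·1 + 10·2 = 124 ≡ 7.
  S_1 = Σ v_i α_i r_i = 2·11·12 + 6·9·2 + 6·3·11 + 2·1·1 + 10·6·2 = 692 ≡ 3.
  α_i^2 mod 13 = [4, 3, 9, 1, 10].
  S_2 = Σ v_i α_i^2 r_i = 2·4·12 + 6·3·2 + 6·9·11 + 2·1·1 + 10·10·2 = 928 ≡ 5.
  S = (7, 3, 5) ≠ 0, so r is not a codeword (an error is present).
Step 3: locate the error. For a single error e at position i, S_ℓ = v_i·e·α_i^ℓ, so α_err = S_1/S_0.
  S_0^{−1} = 7^{−1} = 2 (mod 13), so α_err = 3·2 = 6 ≡ 6 = α_5. Error position i = 5.
  Consistency check: S_2/S_1 = 5·9 = 45 ≡ 6 = α_err ✓ (single-error assumption holds).
Step 4: error magnitude e = S_0/v_5 = S_0·∏_{j≠5}(α_5 − α_j) = 7·4 = 28 ≡ 2 (mod 13).
Step 5: correct position 5: c_5 = r_5 − e = 2 − 2 ≡ 0 (mod 13). Hence c = [12, 2, 11, 1, 0].
  Check: interpolating c through the α_i gives m(x) = 9 + 5·x (degree < 2) with m(α_i) = c_i for every i, so c is indeed a codeword.


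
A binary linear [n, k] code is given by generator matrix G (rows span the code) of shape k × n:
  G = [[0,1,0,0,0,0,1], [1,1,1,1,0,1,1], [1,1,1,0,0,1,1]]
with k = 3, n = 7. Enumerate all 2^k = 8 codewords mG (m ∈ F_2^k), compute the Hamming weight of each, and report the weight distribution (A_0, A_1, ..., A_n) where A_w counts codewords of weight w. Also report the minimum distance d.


Weight distribution: A_0 = 1, A_1 = 1, A_2 = 1, A_3 = 2, A_4 = 1, A_5 = 1, A_6 = 1. Minimum distance d = 1.

Enumerate all 2^3 = 8 messages m ∈ F_2^3.
For each, compute codeword c = mG in F_2^7, then tally its weight.
  m = 000 → c = 0000000, weight = 0.
  m = 100 → c = 0100001, weight = 2.
  m = 010 → c = 1111011, weight = 6.
  m = 110 → c = 1011010, weight = 4.
  m = 001 → c = 1110011, weight = 5.
  m = 101 → c = 1010010, weight = 3.
  m = 011 → c = 0001000, weight = 1.
  m = 111 → c = 0101001, weight = 3.
Tally weights:
  weight 0: 1 codewords.
  weight 1: 1 codewords.
  weight 2: 1 codewords.
  weight 3: 2 codewords.
  weight 4: 1 codewords.
  weight 5: 1 codewords.
  weight 6: 1 codewords.
Minimum distance d = smallest w > 0 with A_w > 0 = 1.
Sanity: Σ A_w = 8 = 2^3 = 8 ✓.


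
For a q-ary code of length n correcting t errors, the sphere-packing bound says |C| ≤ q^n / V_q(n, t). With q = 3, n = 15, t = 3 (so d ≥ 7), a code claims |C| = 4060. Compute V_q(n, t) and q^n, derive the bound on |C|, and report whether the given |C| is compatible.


V_q(n, t) = 4091, q^n = 14348907, Hamming bound = 3507, |C| = 4060 > bound (violated).

Step 1: Compute V_q(n, t) = Σ_{j=0}^3 C(n, j) (q−1)^j.
  j = 0: C(15,0)·(2)^0 = 1·1 = 1.
  j = 1: C(15,1)·(2)^1 = 15·2 = 30.
  j = 2: C(15,2)·(2)^2 = 105·4 = 420.
  j = 3: C(15,3)·(2)^3 = 455·8 = 3640.
  V_q(n, t) = 1 + 30 + 420 + 3640 = 4091.
Step 2: q^n = 3^15 = 14348907.
Step 3: Hamming bound ⌊q^n / V_q(n,t)⌋ = ⌊14348907/4091⌋ = 3507.
Step 4: Compare |C| = 4060 to 3507: violated.
The claimed |C| lies above the Hamming bound, so no 3-ary code of length 15 with d ≥ 7 can have 4060 codewords.


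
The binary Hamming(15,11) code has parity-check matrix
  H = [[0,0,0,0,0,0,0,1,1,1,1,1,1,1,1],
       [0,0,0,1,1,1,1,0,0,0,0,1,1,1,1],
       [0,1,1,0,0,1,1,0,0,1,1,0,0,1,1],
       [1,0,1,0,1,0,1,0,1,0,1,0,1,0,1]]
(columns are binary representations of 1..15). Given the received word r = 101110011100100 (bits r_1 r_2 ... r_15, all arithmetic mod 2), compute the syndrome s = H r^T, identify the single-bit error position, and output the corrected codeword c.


s = (0, 1, 0, 1)^T, error position = 5, corrected codeword c = 101100011100100

Compute s = H r^T mod 2 one row at a time:
  s_1 = 1 + 1 + 1 + 0 + 0 + 1 + 0 + 0 = 4 ≡ 0 (mod 2).
  s_2 = 1 + 1 + 0 + 0 + 0 + 1 + 0 + 0 = 3 ≡ 1 (mod 2).
  s_3 = 0 + 1 + 0 + 0 + 1 + 0 + 0 + 0 = 2 ≡ 0 (mod 2).
  s_4 = 1 + 1 + 1 + 0 + 1 + 0 + 1 + 0 = 5 ≡ 1 (mod 2).
s = (0, 1, 0, 1)^T — this equals column 5 of H (binary 0101), so error is at position 5.
Correct: flip bit 5 of r = 101110011100100 to get c = 101100011100100.


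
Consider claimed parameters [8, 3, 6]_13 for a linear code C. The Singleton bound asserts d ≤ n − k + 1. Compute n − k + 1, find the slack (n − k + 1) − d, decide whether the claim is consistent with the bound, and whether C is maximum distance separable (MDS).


Singleton RHS = n − k + 1 = 6, slack = 0, bound satisfied, MDS.

Singleton bound: d ≤ n − k + 1.
Here n = 8, k = 3, so n − k + 1 = 6.
Given d = 6, check d ≤ 6: YES.
Slack = (n − k + 1) − d = 0.
The code is MDS (slack = 0).
Description: the claimed parameters are [8, 3, 6]_13; such a code would be MDS (meets Singleton bound).


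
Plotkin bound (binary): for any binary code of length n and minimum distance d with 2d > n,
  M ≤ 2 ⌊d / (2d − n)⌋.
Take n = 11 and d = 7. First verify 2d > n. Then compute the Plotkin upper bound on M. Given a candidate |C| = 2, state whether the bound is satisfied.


Plotkin bound M ≤ 4; given |C| = 2 ≤ bound (satisfied).

Check applicability: 2d = 14, n = 11.
2d − n = 3 > 0, so Plotkin applies.
Compute d/(2d−n) = 7/3 ≈ 2.3333.
⌊d/(2d−n)⌋ = 2.
Plotkin bound: M ≤ 2·2 = 4.
Given |C| = 2, check: satisfied.
This |C| is below the Plotkin bound.


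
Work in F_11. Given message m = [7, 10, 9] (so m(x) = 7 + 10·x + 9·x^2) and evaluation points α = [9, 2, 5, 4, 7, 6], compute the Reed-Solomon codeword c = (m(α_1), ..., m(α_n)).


c = [1, 8, 7, 4, 1, 6]

Message polynomial: m(x) = 7 + 10·x + 9·x^2 (mod 11).
For each evaluation point α_i, compute m(α_i) mod 11:
  α_1 = 9: Horner steps 9 → 3 → 1, so m(9) = 1.
  α_2 = 2: Horner steps 9 → 6 → 8, so m(2) = 8.
  α_3 = 5: Horner steps 9 → 0 → 7, so m(5) = 7.
  α_4 = 4: Horner steps 9 → 2 → 4, so m(4) = 4.
  α_5 = 7: Horner steps 9 → 7 → 1, so m(7) = 1.
  α_6 = 6: Horner steps 9 → 9 → 6, so m(6) = 6.
Codeword c = [1, 8, 7, 4, 1, 6] ∈ F_11^6.


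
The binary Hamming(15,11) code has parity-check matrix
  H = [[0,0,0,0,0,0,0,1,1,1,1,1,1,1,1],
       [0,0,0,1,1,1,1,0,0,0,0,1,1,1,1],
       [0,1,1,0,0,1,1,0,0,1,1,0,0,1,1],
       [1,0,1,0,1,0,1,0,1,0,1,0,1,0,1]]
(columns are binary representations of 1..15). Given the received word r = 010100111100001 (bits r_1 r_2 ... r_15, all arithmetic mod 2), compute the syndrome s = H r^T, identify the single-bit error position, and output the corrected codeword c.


s = (0, 1, 0, 1)^T, error position = 5, corrected codeword c = 010110111100001

Compute s = H r^T mod 2 one row at a time:
  s_1 = 1 + 1 + 1 + 0 + 0 + 0 + 0 + 1 = 4 ≡ 0 (mod 2).
  s_2 = 1 + 0 + 0 + 1 + 0 + 0 + 0 + 1 = 3 ≡ 1 (mod 2).
  s_3 = 1 + 0 + 0 + 1 + 1 + 0 + 0 + 1 = 4 ≡ 0 (mod 2).
  s_4 = 0 + 0 + 0 + 1 + 1 + 0 + 0 + 1 = 3 ≡ 1 (mod 2).
s = (0, 1, 0, 1)^T — this equals column 5 of H (binary 0101), so error is at position 5.
Correct: flip bit 5 of r = 010100111100001 to get c = 010110111100001.


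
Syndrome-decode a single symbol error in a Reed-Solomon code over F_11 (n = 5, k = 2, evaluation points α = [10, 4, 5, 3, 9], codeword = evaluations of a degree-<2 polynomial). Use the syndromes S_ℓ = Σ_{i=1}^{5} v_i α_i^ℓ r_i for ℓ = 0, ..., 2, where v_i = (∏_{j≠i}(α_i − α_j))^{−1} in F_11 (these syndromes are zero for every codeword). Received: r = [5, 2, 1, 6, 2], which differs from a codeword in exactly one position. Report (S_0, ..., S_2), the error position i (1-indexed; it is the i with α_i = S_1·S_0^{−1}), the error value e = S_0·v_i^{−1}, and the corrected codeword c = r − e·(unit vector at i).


S = (5, 9, 3), error at position 2, error magnitude e = 4, c = [5, 9, 1, 6, 2].

Step 1: column multipliers v_i = (∏_{j≠i}(α_i − α_j))^{−1} mod 11.
  i = 1 (α = 10): (10−4)(10−5)(10−3)(10−9) = 6·5·7·1 = 210 ≡ 1, so v_1 = 1^{−1} = 1 (mod 11).
  i = 2 (α = 4): (4−10)(4−5)(4−3)(4−9) = (−6)·(−1)·1·(−5) = −30 ≡ 3, so v_2 = 3^{−1} = 4 (mod 11).
  i = 3 (α = 5): (5−10)(5−4)(5−3)(5−9) = (−5)·1·2·(−4) = 40 ≡ 7, so v_3 = 7^{−1} = 8 (mod 11).
  i = 4 (α = 3): (3−10)(3−4)(3−5)(3−9) = (−7)·(−1)·(−2)·(−6) = 84 ≡ 7, so v_4 = 7^{−1} = 8 (mod 11).
  i = 5 (α = 9): (9−10)(9−4)(9−5)(9−3) = (−1)·5·4·6 = −120 ≡ 1, so v_5 = 1^{−1} = 1 (mod 11).
  v = [1, 4, 8, 8, 1].
Step 2: syndromes of r = [5, 2, 1, 6, 2] (all sums mod 11).
  S_0 = Σ v_i r_i = 1·5 + 4·2 + 8·1 + 8·6 + 1·2 = 71 ≡ 5.
  S_1 = Σ v_i α_i r_i = 1·10·5 + 4·4·2 + 8·5·1 + 8·3·6 + 1·9·2 = 284 ≡ 9.
  α_i^2 mod 11 = [1, 5, 3, 9, 4].
  S_2 = Σ v_i α_i^2 r_i = 1·1·5 + 4·5·2 + 8·3·1 + 8·9·6 + 1·4·2 = 509 ≡ 3.
  S = (5, 9, 3) ≠ 0, so r is not a codeword (an error is present).
Step 3: locate the error. For a single error e at position i, S_ℓ = v_i·e·α_i^ℓ, so α_err = S_1/S_0.
  S_0^{−1} = 5^{−1} = 9 (mod 11), so α_err = 9·9 = 81 ≡ 4 = α_2. Error position i = 2.
  Consistency check: S_2/S_1 = 3·5 = 15 ≡ 4 = α_err ✓ (single-error assumption holds).
Step 4: error magnitude e = S_0/v_2 = S_0·∏_{j≠2}(α_2 − α_j) = 5·3 = 15 ≡ 4 (mod 11).
Step 5: correct position 2: c_2 = r_2 − e = 2 − 4 ≡ 9 (mod 11). Hence c = [5, 9, 1, 6, 2].
  Check: interpolating c through the α_i gives m(x) = 8 + 3·x (degree < 2) with m(α_i) = c_i for every i, so c is indeed a codeword.
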